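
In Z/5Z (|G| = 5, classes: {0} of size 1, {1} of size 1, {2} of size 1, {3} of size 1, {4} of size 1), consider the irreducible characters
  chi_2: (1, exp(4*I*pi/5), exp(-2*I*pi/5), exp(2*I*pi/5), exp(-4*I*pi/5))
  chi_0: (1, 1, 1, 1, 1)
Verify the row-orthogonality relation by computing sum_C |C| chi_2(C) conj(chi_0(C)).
Sum = 0; so <chi_2, chi_0> = 0 (distinct irreducibles are orthogonal).

Details: Compute term by term over conjugacy classes (|C| * chi_2(C) * conj(chi_0(C))):
  1*(1)*conj(1) + 1*(exp(4*I*pi/5))*conj(1) + 1*(exp(-2*I*pi/5))*conj(1) + 1*(exp(2*I*pi/5))*conj(1) + 1*(exp(-4*I*pi/5))*conj(1)
  = (1) + (exp(4*I*pi/5)) + (exp(-2*I*pi/5)) + (exp(2*I*pi/5)) + (exp(-4*I*pi/5))
  = 0.
(Exp terms are combined using exp(i*s)*conj(exp(i*t)) = exp(i*(s-t)), and sums of them are collapsed using the identity that for every m > 1 the m distinct m-th roots of unity sum to 0, e.g. 1 + exp(2*I*pi/3) + exp(-2*I*pi/3) = 0.)
Dividing by |G| = 5 gives 0/5 = 0, matching the row-orthogonality relation <chi_2, chi_0> = [chi_2 = chi_0].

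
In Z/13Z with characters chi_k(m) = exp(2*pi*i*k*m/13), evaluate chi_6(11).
chi_6(11) = zeta_13^66 = exp(2*I*pi/13)

Solution. chi_6(11) = zeta_13^(6*11) = zeta_13^66. Since zeta_13^13 = 1, this equals zeta_13^1 = exp(2*pi*i*1/13) = exp(2*I*pi/13).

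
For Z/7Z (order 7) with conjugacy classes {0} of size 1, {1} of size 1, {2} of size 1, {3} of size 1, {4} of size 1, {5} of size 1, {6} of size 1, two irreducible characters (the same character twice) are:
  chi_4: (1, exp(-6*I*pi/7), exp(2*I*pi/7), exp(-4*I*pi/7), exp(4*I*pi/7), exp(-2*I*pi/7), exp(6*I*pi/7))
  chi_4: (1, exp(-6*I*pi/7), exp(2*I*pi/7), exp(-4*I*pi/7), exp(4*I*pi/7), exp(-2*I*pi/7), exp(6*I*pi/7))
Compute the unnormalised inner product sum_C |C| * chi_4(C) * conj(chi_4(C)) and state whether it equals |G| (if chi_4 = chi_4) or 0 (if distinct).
Sum = 7 = |G| = 7; so <chi_4, chi_4> = 1 (norm-1 confirms irreducibility).

Working: Compute term by term over conjugacy classes (|C| * chi_4(C) * conj(chi_4(C))):
  1*(1)*conj(1) + 1*(exp(-6*I*pi/7))*conj(exp(-6*I*pi/7)) + 1*(exp(2*I*pi/7))*conj(exp(2*I*pi/7)) + 1*(exp(-4*I*pi/7))*conj(exp(-4*I*pi/7)) + 1*(exp(4*I*pi/7))*conj(exp(4*I*pi/7)) + 1*(exp(-2*I*pi/7))*conj(exp(-2*I*pi/7)) + 1*(exp(6*I*pi/7))*conj(exp(6*I*pi/7))
  = (1) + (1) + (1) + (1) + (1) + (1) + (1)
  = 7.
(Exp terms are combined using exp(i*s)*conj(exp(i*t)) = exp(i*(s-t)), and sums of them are collapsed using the identity that for every m > 1 the m distinct m-th roots of unity sum to 0, e.g. 1 + exp(2*I*pi/3) + exp(-2*I*pi/3) = 0.)
Dividing by |G| = 7 gives 7/7 = 1, matching the row-orthogonality relation <chi_4, chi_4> = [chi_4 = chi_4].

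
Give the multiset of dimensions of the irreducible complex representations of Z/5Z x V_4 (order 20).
Dimensions: 1, 1, 1, 1, 1, 1, 1, 1, 1, 1, 1, 1, 1, 1, 1, 1, 1, 1, 1, 1

Derivation: There are 20 irreducibles (= number of conjugacy classes). Their dimensions d_i satisfy sum d_i^2 = |G| = 20: 1 + 1 + 1 + 1 + 1 + 1 + 1 + 1 + 1 + 1 + 1 + 1 + 1 + 1 + 1 + 1 + 1 + 1 + 1 + 1 = 20. (For the product with Z/5Z: each of the 5 1-dim characters of Z/5Z tensors with each irrep of V_4, giving 5 copies of each V_4-dimension.)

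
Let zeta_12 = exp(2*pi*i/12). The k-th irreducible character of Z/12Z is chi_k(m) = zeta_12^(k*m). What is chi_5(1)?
chi_5(1) = zeta_12^5 = exp(5*I*pi/6)

Explanation: chi_5(1) = zeta_12^(5*1) = zeta_12^5. Since zeta_12^12 = 1, this equals zeta_12^5 = exp(2*pi*i*5/12) = exp(5*I*pi/6).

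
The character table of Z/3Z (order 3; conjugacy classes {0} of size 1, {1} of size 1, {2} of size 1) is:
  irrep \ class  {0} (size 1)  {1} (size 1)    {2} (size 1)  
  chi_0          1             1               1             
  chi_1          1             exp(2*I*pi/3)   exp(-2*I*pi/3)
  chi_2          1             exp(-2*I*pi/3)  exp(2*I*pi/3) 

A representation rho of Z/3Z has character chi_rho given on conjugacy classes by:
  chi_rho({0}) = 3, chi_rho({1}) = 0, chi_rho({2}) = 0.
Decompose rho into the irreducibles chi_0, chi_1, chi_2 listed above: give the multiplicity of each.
Multiplicities: chi_0: 1, chi_1: 1, chi_2: 1.

Use <chi_rho, chi> = (1/|G|) sum_C |C| * chi_rho(C) * conj(chi(C)) with |G| = 3 for each irreducible chi in the table:
  <chi_rho, chi_0> = (1/3)[1*(3)*conj(1) + 1*(0)*conj(1) + 1*(0)*conj(1)]
      = (1/3)[(3) + (0) + (0)] = 3/3 = 1
  <chi_rho, chi_1> = (1/3)[1*(3)*conj(1) + 1*(0)*conj(exp(2*I*pi/3)) + 1*(0)*conj(exp(-2*I*pi/3))]
      = (1/3)[(3) + (0) + (0)] = 3/3 = 1
  <chi_rho, chi_2> = (1/3)[1*(3)*conj(1) + 1*(0)*conj(exp(-2*I*pi/3)) + 1*(0)*conj(exp(2*I*pi/3))]
      = (1/3)[(3) + (0) + (0)] = 3/3 = 1
(Exp terms are combined using exp(i*s)*conj(exp(i*t)) = exp(i*(s-t)), and sums of them are collapsed using the identity that for every m > 1 the m distinct m-th roots of unity sum to 0, e.g. 1 + exp(2*I*pi/3) + exp(-2*I*pi/3) = 0.)
Dimension check: dim(rho) = sum (mult * dim) = 1*1 + 1*1 + 1*1 = 3 = chi_rho(e) = 3.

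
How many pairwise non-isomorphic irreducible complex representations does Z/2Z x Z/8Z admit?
16

Proof sketch: The number of irreducible complex representations of a finite group equals its number of conjugacy classes. Z/2Z x Z/8Z is abelian of order 16, so every element is its own conjugacy class: 16 classes, so Z/2Z x Z/8Z (order 16) has exactly 16 irreducible complex representations.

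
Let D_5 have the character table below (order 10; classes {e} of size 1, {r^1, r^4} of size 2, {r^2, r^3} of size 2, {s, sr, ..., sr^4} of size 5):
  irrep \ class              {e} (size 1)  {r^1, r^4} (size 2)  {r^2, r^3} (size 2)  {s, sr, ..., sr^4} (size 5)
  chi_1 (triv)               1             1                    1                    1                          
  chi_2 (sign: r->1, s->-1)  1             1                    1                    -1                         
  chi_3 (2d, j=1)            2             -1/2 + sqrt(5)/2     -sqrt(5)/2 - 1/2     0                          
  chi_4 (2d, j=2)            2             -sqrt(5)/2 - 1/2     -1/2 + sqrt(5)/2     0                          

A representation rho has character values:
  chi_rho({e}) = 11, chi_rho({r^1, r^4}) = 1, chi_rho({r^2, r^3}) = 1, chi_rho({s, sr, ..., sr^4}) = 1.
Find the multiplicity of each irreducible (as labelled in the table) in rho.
Multiplicities: chi_1: 2, chi_2: 1, chi_3: 2, chi_4: 2.

Details: Use <chi_rho, chi> = (1/|G|) sum_C |C| * chi_rho(C) * conj(chi(C)) with |G| = 10 for each irreducible chi in the table:
  <chi_rho, chi_1> = (1/10)[1*(11)*conj(1) + 2*(1)*conj(1) + 2*(1)*conj(1) + 5*(1)*conj(1)]
      = (1/10)[(11) + (2) + (2) + (5)] = 20/10 = 2
  <chi_rho, chi_2> = (1/10)[1*(11)*conj(1) + 2*(1)*conj(1) + 2*(1)*conj(1) + 5*(1)*conj(-1)]
      = (1/10)[(11) + (2) + (2) + (-5)] = 10/10 = 1
  <chi_rho, chi_3> = (1/10)[1*(11)*conj(2) + 2*(1)*conj(-1/2 + sqrt(5)/2) + 2*(1)*conj(-sqrt(5)/2 - 1/2) + 5*(1)*conj(0)]
      = (1/10)[(22) + (-1 + sqrt(5)) + (-sqrt(5) - 1) + (0)] = 20/10 = 2
  <chi_rho, chi_4> = (1/10)[1*(11)*conj(2) + 2*(1)*conj(-sqrt(5)/2 - 1/2) + 2*(1)*conj(-1/2 + sqrt(5)/2) + 5*(1)*conj(0)]
      = (1/10)[(22) + (-sqrt(5) - 1) + (-1 + sqrt(5)) + (0)] = 20/10 = 2
Dimension check: dim(rho) = sum (mult * dim) = 2*1 + 1*1 + 2*2 + 2*2 = 11 = chi_rho(e) = 11.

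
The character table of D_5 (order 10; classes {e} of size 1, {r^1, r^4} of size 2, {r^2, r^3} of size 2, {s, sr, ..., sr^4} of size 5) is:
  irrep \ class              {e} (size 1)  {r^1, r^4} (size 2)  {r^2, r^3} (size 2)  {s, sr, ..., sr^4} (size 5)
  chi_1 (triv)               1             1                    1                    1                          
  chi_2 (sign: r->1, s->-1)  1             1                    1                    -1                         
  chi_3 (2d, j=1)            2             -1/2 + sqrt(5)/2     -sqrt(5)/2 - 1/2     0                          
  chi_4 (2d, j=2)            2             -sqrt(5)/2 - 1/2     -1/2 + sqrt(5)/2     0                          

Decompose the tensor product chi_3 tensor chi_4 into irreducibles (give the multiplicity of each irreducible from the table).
chi_3 tensor chi_4 = chi_3 + chi_4 (all other irreducibles have multiplicity 0).

The character of a tensor product is the pointwise product (chi_3 * chi_4)(C) = chi_3(C) * chi_4(C):
  {e}: (2)*(2), {r^1, r^4}: (-1/2 + sqrt(5)/2)*(-sqrt(5)/2 - 1/2), {r^2, r^3}: (-sqrt(5)/2 - 1/2)*(-1/2 + sqrt(5)/2), {s, sr, ..., sr^4}: (0)*(0)
so (chi_3 * chi_4) takes values
  {e} -> 4, {r^1, r^4} -> -1, {r^2, r^3} -> -1, {s, sr, ..., sr^4} -> 0.
Now take the inner product of this character with each irreducible chi from the table, <chi_3*chi_4, chi> = (1/10) sum_C |C| (chi_3*chi_4)(C) conj(chi(C)):
  <chi_3*chi_4, chi_1> = (1/10)[1*(4)*conj(1) + 2*(-1)*conj(1) + 2*(-1)*conj(1) + 5*(0)*conj(1)]
      = (1/10)[(4) + (-2) + (-2) + (0)] = 0/10 = 0
  <chi_3*chi_4, chi_2> = (1/10)[1*(4)*conj(1) + 2*(-1)*conj(1) + 2*(-1)*conj(1) + 5*(0)*conj(-1)]
      = (1/10)[(4) + (-2) + (-2) + (0)] = 0/10 = 0
  <chi_3*chi_4, chi_3> = (1/10)[1*(4)*conj(2) + 2*(-1)*conj(-1/2 + sqrt(5)/2) + 2*(-1)*conj(-sqrt(5)/2 - 1/2) + 5*(0)*conj(0)]
      = (1/10)[(8) + (1 - sqrt(5)) + (1 + sqrt(5)) + (0)] = 10/10 = 1
  <chi_3*chi_4, chi_4> = (1/10)[1*(4)*conj(2) + 2*(-1)*conj(-sqrt(5)/2 - 1/2) + 2*(-1)*conj(-1/2 + sqrt(5)/2) + 5*(0)*conj(0)]
      = (1/10)[(8) + (1 + sqrt(5)) + (1 - sqrt(5)) + (0)] = 10/10 = 1
Hence the multiplicities are chi_3: 1, chi_4: 1. Dimension check: dim(chi_3)*dim(chi_4) = 2*2 = 4 and sum (mult * dim) = 1*2 + 1*2 = 4.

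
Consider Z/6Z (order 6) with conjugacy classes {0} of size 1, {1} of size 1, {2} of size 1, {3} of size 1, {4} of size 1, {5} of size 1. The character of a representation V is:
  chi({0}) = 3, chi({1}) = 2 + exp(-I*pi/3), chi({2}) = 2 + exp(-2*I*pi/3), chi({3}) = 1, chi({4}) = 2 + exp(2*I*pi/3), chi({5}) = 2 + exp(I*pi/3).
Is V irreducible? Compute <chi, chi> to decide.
Not irreducible (reducible): <chi, chi> = 5 > 1.

Derivation: <chi, chi> = (1/|G|) sum_C |C| * |chi(C)|^2 = (1/6)[1*|3|^2 + 1*|2 + exp(-I*pi/3)|^2 + 1*|2 + exp(-2*I*pi/3)|^2 + 1*|1|^2 + 1*|2 + exp(2*I*pi/3)|^2 + 1*|2 + exp(I*pi/3)|^2]
  = (1/6)[(9) + (7) + (3) + (1) + (3) + (7)] = 30/6 = 5.
(Exp terms are combined using exp(i*s)*conj(exp(i*t)) = exp(i*(s-t)), and sums of them are collapsed using the identity that for every m > 1 the m distinct m-th roots of unity sum to 0, e.g. 1 + exp(2*I*pi/3) + exp(-2*I*pi/3) = 0.)
A character is irreducible iff <chi, chi> = 1, so this representation is reducible.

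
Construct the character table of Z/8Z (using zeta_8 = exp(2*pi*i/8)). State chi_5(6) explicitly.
Character table of Z/8Z (irreps indexed chi_0,...,chi_7 with chi_k(m) = zeta_8^(k*m), zeta_8 = exp(2*pi*i/8)):
  irrep \ class  {0} (size 1)  {1} (size 1)    {2} (size 1)  {3} (size 1)    {4} (size 1)  {5} (size 1)    {6} (size 1)  {7} (size 1)  
  chi_0          1             1               1             1               1             1               1             1             
  chi_1          1             exp(I*pi/4)     I             exp(3*I*pi/4)   -1            exp(-3*I*pi/4)  -I            exp(-I*pi/4)  
  chi_2          1             I               -1            -I              1             I               -1            -I            
  chi_3          1             exp(3*I*pi/4)   -I            exp(I*pi/4)     -1            exp(-I*pi/4)    I             exp(-3*I*pi/4)
  chi_4          1             -1              1             -1              1             -1              1             -1            
  chi_5          1             exp(-3*I*pi/4)  I             exp(-I*pi/4)    -1            exp(I*pi/4)     -I            exp(3*I*pi/4) 
  chi_6          1             -I              -1            I               1             -I              -1            I             
  chi_7          1             exp(-I*pi/4)    -I            exp(-3*I*pi/4)  -1            exp(3*I*pi/4)   I             exp(I*pi/4)   

Spot check: chi_5(6) = zeta_8^(5*6) = zeta_8^30 = -I.

Explanation: Z/8Z is abelian, so all 8 irreducible complex representations are 1-dimensional. They are given by chi_k(m) = zeta_8^(k*m) for k = 0,...,7. Row orthogonality: sum_m chi_k(m) conj(chi_l(m)) = 8 * [k = l].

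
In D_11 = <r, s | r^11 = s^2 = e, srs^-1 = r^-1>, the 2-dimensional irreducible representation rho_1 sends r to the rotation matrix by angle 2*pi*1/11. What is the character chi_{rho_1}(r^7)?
chi_{rho_1}(r^7) = 2*cos(2*pi*1*7/11) = -2*cos(3*pi/11)

Solution. rho_1(r^7) is rotation by angle 2*pi*1*7/11, whose trace is 2*cos(2*pi*1*7/11) = -2*cos(3*pi/11).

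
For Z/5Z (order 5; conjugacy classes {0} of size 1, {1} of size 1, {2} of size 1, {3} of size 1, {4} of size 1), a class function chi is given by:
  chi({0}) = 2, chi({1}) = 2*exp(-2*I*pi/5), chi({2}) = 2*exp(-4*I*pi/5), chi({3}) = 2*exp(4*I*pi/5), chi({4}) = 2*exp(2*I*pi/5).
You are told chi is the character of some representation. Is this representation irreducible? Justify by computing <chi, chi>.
Not irreducible (reducible): <chi, chi> = 4 > 1.

Explanation: <chi, chi> = (1/|G|) sum_C |C| * |chi(C)|^2 = (1/5)[1*|2|^2 + 1*|2*exp(-2*I*pi/5)|^2 + 1*|2*exp(-4*I*pi/5)|^2 + 1*|2*exp(4*I*pi/5)|^2 + 1*|2*exp(2*I*pi/5)|^2]
  = (1/5)[(4) + (4) + (4) + (4) + (4)] = 20/5 = 4.
(Exp terms are combined using exp(i*s)*conj(exp(i*t)) = exp(i*(s-t)), and sums of them are collapsed using the identity that for every m > 1 the m distinct m-th roots of unity sum to 0, e.g. 1 + exp(2*I*pi/3) + exp(-2*I*pi/3) = 0.)
A character is irreducible iff <chi, chi> = 1, so this representation is reducible.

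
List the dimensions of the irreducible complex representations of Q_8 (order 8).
Dimensions: 1, 1, 1, 1, 2

Why: There are 5 irreducibles (= number of conjugacy classes). Their dimensions d_i satisfy sum d_i^2 = |G| = 8: 1 + 1 + 1 + 1 + 4 = 8.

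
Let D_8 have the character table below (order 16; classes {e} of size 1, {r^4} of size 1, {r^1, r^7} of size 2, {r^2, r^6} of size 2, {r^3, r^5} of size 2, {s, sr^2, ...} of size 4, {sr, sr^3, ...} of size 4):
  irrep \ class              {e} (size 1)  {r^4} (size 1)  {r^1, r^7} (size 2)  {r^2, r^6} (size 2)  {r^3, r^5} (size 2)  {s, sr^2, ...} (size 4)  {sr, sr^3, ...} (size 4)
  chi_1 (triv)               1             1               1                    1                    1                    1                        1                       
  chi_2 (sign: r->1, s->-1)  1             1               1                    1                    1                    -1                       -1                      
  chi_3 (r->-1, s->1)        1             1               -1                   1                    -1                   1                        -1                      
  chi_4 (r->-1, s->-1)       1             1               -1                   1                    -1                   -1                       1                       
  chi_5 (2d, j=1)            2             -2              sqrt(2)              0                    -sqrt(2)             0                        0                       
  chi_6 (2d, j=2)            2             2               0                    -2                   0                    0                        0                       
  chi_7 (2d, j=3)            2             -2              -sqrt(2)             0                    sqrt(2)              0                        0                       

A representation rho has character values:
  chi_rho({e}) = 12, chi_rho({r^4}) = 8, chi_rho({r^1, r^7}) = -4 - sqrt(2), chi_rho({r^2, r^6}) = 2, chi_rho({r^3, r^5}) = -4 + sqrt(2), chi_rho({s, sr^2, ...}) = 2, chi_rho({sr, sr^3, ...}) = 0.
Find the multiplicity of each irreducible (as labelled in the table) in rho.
Multiplicities: chi_1: 1, chi_2: 0, chi_3: 3, chi_4: 2, chi_5: 0, chi_6: 2, chi_7: 1.

Derivation: Use <chi_rho, chi> = (1/|G|) sum_C |C| * chi_rho(C) * conj(chi(C)) with |G| = 16 for each irreducible chi in the table:
  <chi_rho, chi_1> = (1/16)[1*(12)*conj(1) + 1*(8)*conj(1) + 2*(-4 - sqrt(2))*conj(1) + 2*(2)*conj(1) + 2*(-4 + sqrt(2))*conj(1) + 4*(2)*conj(1) + 4*(0)*conj(1)]
      = (1/16)[(12) + (8) + (-8 - 2*sqrt(2)) + (4) + (-8 + 2*sqrt(2)) + (8) + (0)] = 16/16 = 1
  <chi_rho, chi_2> = (1/16)[1*(12)*conj(1) + 1*(8)*conj(1) + 2*(-4 - sqrt(2))*conj(1) + 2*(2)*conj(1) + 2*(-4 + sqrt(2))*conj(1) + 4*(2)*conj(-1) + 4*(0)*conj(-1)]
      = (1/16)[(12) + (8) + (-8 - 2*sqrt(2)) + (4) + (-8 + 2*sqrt(2)) + (-8) + (0)] = 0/16 = 0
  <chi_rho, chi_3> = (1/16)[1*(12)*conj(1) + 1*(8)*conj(1) + 2*(-4 - sqrt(2))*conj(-1) + 2*(2)*conj(1) + 2*(-4 + sqrt(2))*conj(-1) + 4*(2)*conj(1) + 4*(0)*conj(-1)]
      = (1/16)[(12) + (8) + (2*sqrt(2) + 8) + (4) + (8 - 2*sqrt(2)) + (8) + (0)] = 48/16 = 3
  <chi_rho, chi_4> = (1/16)[1*(12)*conj(1) + 1*(8)*conj(1) + 2*(-4 - sqrt(2))*conj(-1) + 2*(2)*conj(1) + 2*(-4 + sqrt(2))*conj(-1) + 4*(2)*conj(-1) + 4*(0)*conj(1)]
      = (1/16)[(12) + (8) + (2*sqrt(2) + 8) + (4) + (8 - 2*sqrt(2)) + (-8) + (0)] = 32/16 = 2
  <chi_rho, chi_5> = (1/16)[1*(12)*conj(2) + 1*(8)*conj(-2) + 2*(-4 - sqrt(2))*conj(sqrt(2)) + 2*(2)*conj(0) + 2*(-4 + sqrt(2))*conj(-sqrt(2)) + 4*(2)*conj(0) + 4*(0)*conj(0)]
      = (1/16)[(24) + (-16) + (-8*sqrt(2) - 4) + (0) + (-4 + 8*sqrt(2)) + (0) + (0)] = 0/16 = 0
  <chi_rho, chi_6> = (1/16)[1*(12)*conj(2) + 1*(8)*conj(2) + 2*(-4 - sqrt(2))*conj(0) + 2*(2)*conj(-2) + 2*(-4 + sqrt(2))*conj(0) + 4*(2)*conj(0) + 4*(0)*conj(0)]
      = (1/16)[(24) + (16) + (0) + (-8) + (0) + (0) + (0)] = 32/16 = 2
  <chi_rho, chi_7> = (1/16)[1*(12)*conj(2) + 1*(8)*conj(-2) + 2*(-4 - sqrt(2))*conj(-sqrt(2)) + 2*(2)*conj(0) + 2*(-4 + sqrt(2))*conj(sqrt(2)) + 4*(2)*conj(0) + 4*(0)*conj(0)]
      = (1/16)[(24) + (-16) + (4 + 8*sqrt(2)) + (0) + (4 - 8*sqrt(2)) + (0) + (0)] = 16/16 = 1
Dimension check: dim(rho) = sum (mult * dim) = 1*1 + 0*1 + 3*1 + 2*1 + 0*2 + 2*2 + 1*2 = 12 = chi_rho(e) = 12.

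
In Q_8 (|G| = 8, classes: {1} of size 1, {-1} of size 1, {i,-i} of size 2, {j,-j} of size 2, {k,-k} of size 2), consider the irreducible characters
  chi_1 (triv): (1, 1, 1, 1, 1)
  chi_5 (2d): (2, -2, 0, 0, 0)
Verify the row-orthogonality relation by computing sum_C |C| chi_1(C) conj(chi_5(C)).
Sum = 0; so <chi_1, chi_5> = 0 (distinct irreducibles are orthogonal).

Justification: Compute term by term over conjugacy classes (|C| * chi_1(C) * conj(chi_5(C))):
  1*(1)*conj(2) + 1*(1)*conj(-2) + 2*(1)*conj(0) + 2*(1)*conj(0) + 2*(1)*conj(0)
  = (2) + (-2) + (0) + (0) + (0)
  = 0.
Dividing by |G| = 8 gives 0/8 = 0, matching the row-orthogonality relation <chi_1, chi_5> = [chi_1 = chi_5].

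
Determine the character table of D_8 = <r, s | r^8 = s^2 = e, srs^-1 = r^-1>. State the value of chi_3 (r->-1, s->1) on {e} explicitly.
Conjugacy classes: {e} of size 1, {r^4} of size 1, {r^1, r^7} of size 2, {r^2, r^6} of size 2, {r^3, r^5} of size 2, {s, sr^2, ...} of size 4, {sr, sr^3, ...} of size 4.
Character table:
  irrep \ class              {e} (size 1)  {r^4} (size 1)  {r^1, r^7} (size 2)  {r^2, r^6} (size 2)  {r^3, r^5} (size 2)  {s, sr^2, ...} (size 4)  {sr, sr^3, ...} (size 4)
  chi_1 (triv)               1             1               1                    1                    1                    1                        1                       
  chi_2 (sign: r->1, s->-1)  1             1               1                    1                    1                    -1                       -1                      
  chi_3 (r->-1, s->1)        1             1               -1                   1                    -1                   1                        -1                      
  chi_4 (r->-1, s->-1)       1             1               -1                   1                    -1                   -1                       1                       
  chi_5 (2d, j=1)            2             -2              sqrt(2)              0                    -sqrt(2)             0                        0                       
  chi_6 (2d, j=2)            2             2               0                    -2                   0                    0                        0                       
  chi_7 (2d, j=3)            2             -2              -sqrt(2)             0                    sqrt(2)              0                        0                       

Spot check: chi_3 (r->-1, s->1) on {e} = 1.

Why: D_8 has order 2*8 = 16 with 7 conjugacy classes, hence 7 irreducibles. Sum of squared dims 1 + 1 + 1 + 1 + 4 + 4 + 4 = 16 = |G|. Linear characters come from the abelianisation; the 2-dimensional irreps have character r^k -> 2*cos(2*pi*j*k/8), reflections -> 0.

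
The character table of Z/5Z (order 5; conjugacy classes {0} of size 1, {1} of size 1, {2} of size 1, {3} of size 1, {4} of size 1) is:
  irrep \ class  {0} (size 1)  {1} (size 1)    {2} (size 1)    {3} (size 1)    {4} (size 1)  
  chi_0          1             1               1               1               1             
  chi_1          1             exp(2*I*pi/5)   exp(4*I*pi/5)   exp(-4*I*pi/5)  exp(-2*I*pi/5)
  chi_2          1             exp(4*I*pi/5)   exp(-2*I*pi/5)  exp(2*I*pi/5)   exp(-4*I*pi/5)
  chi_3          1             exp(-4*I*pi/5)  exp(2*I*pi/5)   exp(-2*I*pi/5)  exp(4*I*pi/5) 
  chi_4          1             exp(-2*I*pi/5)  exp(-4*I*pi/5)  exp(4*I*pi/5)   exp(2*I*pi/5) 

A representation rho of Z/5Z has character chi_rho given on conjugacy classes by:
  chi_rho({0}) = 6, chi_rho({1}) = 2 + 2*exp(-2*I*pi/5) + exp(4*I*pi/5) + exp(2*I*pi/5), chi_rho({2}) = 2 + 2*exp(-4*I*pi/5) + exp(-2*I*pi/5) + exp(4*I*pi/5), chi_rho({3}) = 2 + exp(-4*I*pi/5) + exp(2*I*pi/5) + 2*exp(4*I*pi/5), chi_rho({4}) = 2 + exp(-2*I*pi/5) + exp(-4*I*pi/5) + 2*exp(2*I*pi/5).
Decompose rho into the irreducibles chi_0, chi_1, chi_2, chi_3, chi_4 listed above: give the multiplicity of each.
Multiplicities: chi_0: 2, chi_1: 1, chi_2: 1, chi_3: 0, chi_4: 2.

Working: Use <chi_rho, chi> = (1/|G|) sum_C |C| * chi_rho(C) * conj(chi(C)) with |G| = 5 for each irreducible chi in the table:
  <chi_rho, chi_0> = (1/5)[1*(6)*conj(1) + 1*(2 + 2*exp(-2*I*pi/5) + exp(4*I*pi/5) + exp(2*I*pi/5))*conj(1) + 1*(2 + 2*exp(-4*I*pi/5) + exp(-2*I*pi/5) + exp(4*I*pi/5))*conj(1) + 1*(2 + exp(-4*I*pi/5) + exp(2*I*pi/5) + 2*exp(4*I*pi/5))*conj(1) + 1*(2 + exp(-2*I*pi/5) + exp(-4*I*pi/5) + 2*exp(2*I*pi/5))*conj(1)]
      = (1/5)[(6) + (2 + 2*exp(-2*I*pi/5) + exp(4*I*pi/5) + exp(2*I*pi/5)) + (2 + 2*exp(-4*I*pi/5) + exp(-2*I*pi/5) + exp(4*I*pi/5)) + (2 + exp(-4*I*pi/5) + exp(2*I*pi/5) + 2*exp(4*I*pi/5)) + (2 + exp(-2*I*pi/5) + exp(-4*I*pi/5) + 2*exp(2*I*pi/5))] = 10/5 = 2
  <chi_rho, chi_1> = (1/5)[1*(6)*conj(1) + 1*(2 + 2*exp(-2*I*pi/5) + exp(4*I*pi/5) + exp(2*I*pi/5))*conj(exp(2*I*pi/5)) + 1*(2 + 2*exp(-4*I*pi/5) + exp(-2*I*pi/5) + exp(4*I*pi/5))*conj(exp(4*I*pi/5)) + 1*(2 + exp(-4*I*pi/5) + exp(2*I*pi/5) + 2*exp(4*I*pi/5))*conj(exp(-4*I*pi/5)) + 1*(2 + exp(-2*I*pi/5) + exp(-4*I*pi/5) + 2*exp(2*I*pi/5))*conj(exp(-2*I*pi/5))]
      = (1/5)[(6) + (1 + 2*exp(-2*I*pi/5) + 2*exp(-4*I*pi/5) + exp(2*I*pi/5)) + (1 + 2*exp(-4*I*pi/5) + exp(4*I*pi/5) + 2*exp(2*I*pi/5)) + (1 + 2*exp(-2*I*pi/5) + exp(-4*I*pi/5) + 2*exp(4*I*pi/5)) + (1 + exp(-2*I*pi/5) + 2*exp(4*I*pi/5) + 2*exp(2*I*pi/5))] = 5/5 = 1
  <chi_rho, chi_2> = (1/5)[1*(6)*conj(1) + 1*(2 + 2*exp(-2*I*pi/5) + exp(4*I*pi/5) + exp(2*I*pi/5))*conj(exp(4*I*pi/5)) + 1*(2 + 2*exp(-4*I*pi/5) + exp(-2*I*pi/5) + exp(4*I*pi/5))*conj(exp(-2*I*pi/5)) + 1*(2 + exp(-4*I*pi/5) + exp(2*I*pi/5) + 2*exp(4*I*pi/5))*conj(exp(2*I*pi/5)) + 1*(2 + exp(-2*I*pi/5) + exp(-4*I*pi/5) + 2*exp(2*I*pi/5))*conj(exp(-4*I*pi/5))]
      = (1/5)[(6) + (1 + 2*exp(-4*I*pi/5) + exp(-2*I*pi/5) + 2*exp(4*I*pi/5)) + (1 + 2*exp(-2*I*pi/5) + exp(-4*I*pi/5) + 2*exp(2*I*pi/5)) + (1 + 2*exp(-2*I*pi/5) + exp(4*I*pi/5) + 2*exp(2*I*pi/5)) + (1 + 2*exp(-4*I*pi/5) + exp(2*I*pi/5) + 2*exp(4*I*pi/5))] = 5/5 = 1
  <chi_rho, chi_3> = (1/5)[1*(6)*conj(1) + 1*(2 + 2*exp(-2*I*pi/5) + exp(4*I*pi/5) + exp(2*I*pi/5))*conj(exp(-4*I*pi/5)) + 1*(2 + 2*exp(-4*I*pi/5) + exp(-2*I*pi/5) + exp(4*I*pi/5))*conj(exp(2*I*pi/5)) + 1*(2 + exp(-4*I*pi/5) + exp(2*I*pi/5) + 2*exp(4*I*pi/5))*conj(exp(-2*I*pi/5)) + 1*(2 + exp(-2*I*pi/5) + exp(-4*I*pi/5) + 2*exp(2*I*pi/5))*conj(exp(4*I*pi/5))]
      = (1/5)[(6) + (exp(-2*I*pi/5) + exp(-4*I*pi/5) + 2*exp(4*I*pi/5) + 2*exp(2*I*pi/5)) + (2*exp(-2*I*pi/5) + exp(-4*I*pi/5) + exp(2*I*pi/5) + 2*exp(4*I*pi/5)) + (2*exp(-4*I*pi/5) + exp(-2*I*pi/5) + exp(4*I*pi/5) + 2*exp(2*I*pi/5)) + (2*exp(-2*I*pi/5) + 2*exp(-4*I*pi/5) + exp(4*I*pi/5) + exp(2*I*pi/5))] = 0/5 = 0
  <chi_rho, chi_4> = (1/5)[1*(6)*conj(1) + 1*(2 + 2*exp(-2*I*pi/5) + exp(4*I*pi/5) + exp(2*I*pi/5))*conj(exp(-2*I*pi/5)) + 1*(2 + 2*exp(-4*I*pi/5) + exp(-2*I*pi/5) + exp(4*I*pi/5))*conj(exp(-4*I*pi/5)) + 1*(2 + exp(-4*I*pi/5) + exp(2*I*pi/5) + 2*exp(4*I*pi/5))*conj(exp(4*I*pi/5)) + 1*(2 + exp(-2*I*pi/5) + exp(-4*I*pi/5) + 2*exp(2*I*pi/5))*conj(exp(2*I*pi/5))]
      = (1/5)[(6) + (2 + exp(-4*I*pi/5) + exp(4*I*pi/5) + 2*exp(2*I*pi/5)) + (2 + exp(-2*I*pi/5) + exp(2*I*pi/5) + 2*exp(4*I*pi/5)) + (2 + 2*exp(-4*I*pi/5) + exp(-2*I*pi/5) + exp(2*I*pi/5)) + (2 + 2*exp(-2*I*pi/5) + exp(-4*I*pi/5) + exp(4*I*pi/5))] = 10/5 = 2
(Exp terms are combined using exp(i*s)*conj(exp(i*t)) = exp(i*(s-t)), and sums of them are collapsed using the identity that for every m > 1 the m distinct m-th roots of unity sum to 0, e.g. 1 + exp(2*I*pi/3) + exp(-2*I*pi/3) = 0.)
Dimension check: dim(rho) = sum (mult * dim) = 2*1 + 1*1 + 1*1 + 0*1 + 2*1 = 6 = chi_rho(e) = 6.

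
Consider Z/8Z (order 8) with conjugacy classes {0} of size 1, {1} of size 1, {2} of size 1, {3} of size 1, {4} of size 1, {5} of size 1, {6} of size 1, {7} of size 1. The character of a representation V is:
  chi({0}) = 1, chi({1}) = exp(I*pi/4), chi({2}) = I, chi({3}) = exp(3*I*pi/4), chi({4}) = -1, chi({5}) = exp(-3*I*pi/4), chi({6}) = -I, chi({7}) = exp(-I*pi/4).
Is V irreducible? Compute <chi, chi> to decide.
Irreducible: <chi, chi> = 1.

Justification: <chi, chi> = (1/|G|) sum_C |C| * |chi(C)|^2 = (1/8)[1*|1|^2 + 1*|exp(I*pi/4)|^2 + 1*|I|^2 + 1*|exp(3*I*pi/4)|^2 + 1*|-1|^2 + 1*|exp(-3*I*pi/4)|^2 + 1*|-I|^2 + 1*|exp(-I*pi/4)|^2]
  = (1/8)[(1) + (1) + (1) + (1) + (1) + (1) + (1) + (1)] = 8/8 = 1.
(Exp terms are combined using exp(i*s)*conj(exp(i*t)) = exp(i*(s-t)), and sums of them are collapsed using the identity that for every m > 1 the m distinct m-th roots of unity sum to 0, e.g. 1 + exp(2*I*pi/3) + exp(-2*I*pi/3) = 0.)
A character is irreducible iff <chi, chi> = 1, so this representation is irreducible.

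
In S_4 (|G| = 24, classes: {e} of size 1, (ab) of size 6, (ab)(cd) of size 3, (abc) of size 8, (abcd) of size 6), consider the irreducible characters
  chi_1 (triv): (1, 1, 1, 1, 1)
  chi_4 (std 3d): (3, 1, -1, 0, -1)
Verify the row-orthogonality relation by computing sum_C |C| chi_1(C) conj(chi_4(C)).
Sum = 0; so <chi_1, chi_4> = 0 (distinct irreducibles are orthogonal).

Argument: Compute term by term over conjugacy classes (|C| * chi_1(C) * conj(chi_4(C))):
  1*(1)*conj(3) + 6*(1)*conj(1) + 3*(1)*conj(-1) + 8*(1)*conj(0) + 6*(1)*conj(-1)
  = (3) + (6) + (-3) + (0) + (-6)
  = 0.
Dividing by |G| = 24 gives 0/24 = 0, matching the row-orthogonality relation <chi_1, chi_4> = [chi_1 = chi_4].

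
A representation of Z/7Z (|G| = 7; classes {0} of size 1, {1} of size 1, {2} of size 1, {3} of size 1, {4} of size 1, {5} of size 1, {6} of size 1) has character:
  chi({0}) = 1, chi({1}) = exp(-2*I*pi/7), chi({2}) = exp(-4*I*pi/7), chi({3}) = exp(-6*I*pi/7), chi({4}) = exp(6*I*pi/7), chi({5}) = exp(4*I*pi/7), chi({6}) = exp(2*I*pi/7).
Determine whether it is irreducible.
Irreducible: <chi, chi> = 1.

Reasoning: <chi, chi> = (1/|G|) sum_C |C| * |chi(C)|^2 = (1/7)[1*|1|^2 + 1*|exp(-2*I*pi/7)|^2 + 1*|exp(-4*I*pi/7)|^2 + 1*|exp(-6*I*pi/7)|^2 + 1*|exp(6*I*pi/7)|^2 + 1*|exp(4*I*pi/7)|^2 + 1*|exp(2*I*pi/7)|^2]
  = (1/7)[(1) + (1) + (1) + (1) + (1) + (1) + (1)] = 7/7 = 1.
(Exp terms are combined using exp(i*s)*conj(exp(i*t)) = exp(i*(s-t)), and sums of them are collapsed using the identity that for every m > 1 the m distinct m-th roots of unity sum to 0, e.g. 1 + exp(2*I*pi/3) + exp(-2*I*pi/3) = 0.)
A character is irreducible iff <chi, chi> = 1, so this representation is irreducible.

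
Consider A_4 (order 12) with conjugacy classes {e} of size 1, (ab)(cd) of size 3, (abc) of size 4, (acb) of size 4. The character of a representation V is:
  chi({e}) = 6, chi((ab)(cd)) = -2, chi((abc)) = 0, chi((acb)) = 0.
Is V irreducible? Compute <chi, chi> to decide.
Not irreducible (reducible): <chi, chi> = 4 > 1.

Solution. <chi, chi> = (1/|G|) sum_C |C| * |chi(C)|^2 = (1/12)[1*|6|^2 + 3*|-2|^2 + 4*|0|^2 + 4*|0|^2]
  = (1/12)[(36) + (12) + (0) + (0)] = 48/12 = 4.
(Exp terms are combined using exp(i*s)*conj(exp(i*t)) = exp(i*(s-t)), and sums of them are collapsed using the identity that for every m > 1 the m distinct m-th roots of unity sum to 0, e.g. 1 + exp(2*I*pi/3) + exp(-2*I*pi/3) = 0.)
A character is irreducible iff <chi, chi> = 1, so this representation is reducible.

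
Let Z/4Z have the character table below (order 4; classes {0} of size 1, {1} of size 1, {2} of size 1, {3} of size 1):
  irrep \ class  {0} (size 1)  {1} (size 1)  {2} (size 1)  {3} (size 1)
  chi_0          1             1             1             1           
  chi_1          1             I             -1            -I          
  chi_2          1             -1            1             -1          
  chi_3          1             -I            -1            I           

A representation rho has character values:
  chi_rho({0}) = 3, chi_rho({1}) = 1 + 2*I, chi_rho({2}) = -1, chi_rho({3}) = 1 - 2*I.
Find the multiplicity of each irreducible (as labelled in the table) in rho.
Multiplicities: chi_0: 1, chi_1: 2, chi_2: 0, chi_3: 0.

Why: Use <chi_rho, chi> = (1/|G|) sum_C |C| * chi_rho(C) * conj(chi(C)) with |G| = 4 for each irreducible chi in the table:
  <chi_rho, chi_0> = (1/4)[1*(3)*conj(1) + 1*(1 + 2*I)*conj(1) + 1*(-1)*conj(1) + 1*(1 - 2*I)*conj(1)]
      = (1/4)[(3) + (1 + 2*I) + (-1) + (1 - 2*I)] = 4/4 = 1
  <chi_rho, chi_1> = (1/4)[1*(3)*conj(1) + 1*(1 + 2*I)*conj(I) + 1*(-1)*conj(-1) + 1*(1 - 2*I)*conj(-I)]
      = (1/4)[(3) + (2 - I) + (1) + (2 + I)] = 8/4 = 2
  <chi_rho, chi_2> = (1/4)[1*(3)*conj(1) + 1*(1 + 2*I)*conj(-1) + 1*(-1)*conj(1) + 1*(1 - 2*I)*conj(-1)]
      = (1/4)[(3) + (-1 - 2*I) + (-1) + (-1 + 2*I)] = 0/4 = 0
  <chi_rho, chi_3> = (1/4)[1*(3)*conj(1) + 1*(1 + 2*I)*conj(-I) + 1*(-1)*conj(-1) + 1*(1 - 2*I)*conj(I)]
      = (1/4)[(3) + (-2 + I) + (1) + (-2 - I)] = 0/4 = 0
(Exp terms are combined using exp(i*s)*conj(exp(i*t)) = exp(i*(s-t)), and sums of them are collapsed using the identity that for every m > 1 the m distinct m-th roots of unity sum to 0, e.g. 1 + exp(2*I*pi/3) + exp(-2*I*pi/3) = 0.)
Dimension check: dim(rho) = sum (mult * dim) = 1*1 + 2*1 + 0*1 + 0*1 = 3 = chi_rho(e) = 3.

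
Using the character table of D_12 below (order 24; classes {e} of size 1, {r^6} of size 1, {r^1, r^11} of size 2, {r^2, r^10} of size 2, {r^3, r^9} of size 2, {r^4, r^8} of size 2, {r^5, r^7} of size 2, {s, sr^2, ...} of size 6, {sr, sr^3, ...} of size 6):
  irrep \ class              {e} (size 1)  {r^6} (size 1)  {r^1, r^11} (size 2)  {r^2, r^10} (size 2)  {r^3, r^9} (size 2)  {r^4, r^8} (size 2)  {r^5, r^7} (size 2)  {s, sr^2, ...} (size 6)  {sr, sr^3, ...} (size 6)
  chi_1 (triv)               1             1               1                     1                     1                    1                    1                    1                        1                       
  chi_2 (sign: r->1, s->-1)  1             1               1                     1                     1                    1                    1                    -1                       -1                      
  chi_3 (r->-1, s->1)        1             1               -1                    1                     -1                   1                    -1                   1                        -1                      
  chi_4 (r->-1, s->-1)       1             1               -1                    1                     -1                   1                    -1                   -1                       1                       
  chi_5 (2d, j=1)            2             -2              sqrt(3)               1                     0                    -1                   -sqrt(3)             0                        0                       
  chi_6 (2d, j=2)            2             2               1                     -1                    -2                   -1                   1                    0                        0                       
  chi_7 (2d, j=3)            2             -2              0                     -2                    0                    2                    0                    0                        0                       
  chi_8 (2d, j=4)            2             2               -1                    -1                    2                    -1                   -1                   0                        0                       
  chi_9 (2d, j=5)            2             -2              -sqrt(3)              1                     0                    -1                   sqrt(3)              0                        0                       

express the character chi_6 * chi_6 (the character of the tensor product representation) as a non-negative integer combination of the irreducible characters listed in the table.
chi_6 tensor chi_6 = chi_1 + chi_2 + chi_8 (all other irreducibles have multiplicity 0).

Explanation: The character of a tensor product is the pointwise product (chi_6 * chi_6)(C) = chi_6(C) * chi_6(C):
  {e}: (2)*(2), {r^6}: (2)*(2), {r^1, r^11}: (1)*(1), {r^2, r^10}: (-1)*(-1), {r^3, r^9}: (-2)*(-2), {r^4, r^8}: (-1)*(-1), {r^5, r^7}: (1)*(1), {s, sr^2, ...}: (0)*(0), {sr, sr^3, ...}: (0)*(0)
so (chi_6 * chi_6) takes values
  {e} -> 4, {r^6} -> 4, {r^1, r^11} -> 1, {r^2, r^10} -> 1, {r^3, r^9} -> 4, {r^4, r^8} -> 1, {r^5, r^7} -> 1, {s, sr^2, ...} -> 0, {sr, sr^3, ...} -> 0.
Now take the inner product of this character with each irreducible chi from the table, <chi_6*chi_6, chi> = (1/24) sum_C |C| (chi_6*chi_6)(C) conj(chi(C)):
  <chi_6*chi_6, chi_1> = (1/24)[1*(4)*conj(1) + 1*(4)*conj(1) + 2*(1)*conj(1) + 2*(1)*conj(1) + 2*(4)*conj(1) + 2*(1)*conj(1) + 2*(1)*conj(1) + 6*(0)*conj(1) + 6*(0)*conj(1)]
      = (1/24)[(4) + (4) + (2) + (2) + (8) + (2) + (2) + (0) + (0)] = 24/24 = 1
  <chi_6*chi_6, chi_2> = (1/24)[1*(4)*conj(1) + 1*(4)*conj(1) + 2*(1)*conj(1) + 2*(1)*conj(1) + 2*(4)*conj(1) + 2*(1)*conj(1) + 2*(1)*conj(1) + 6*(0)*conj(-1) + 6*(0)*conj(-1)]
      = (1/24)[(4) + (4) + (2) + (2) + (8) + (2) + (2) + (0) + (0)] = 24/24 = 1
  <chi_6*chi_6, chi_3> = (1/24)[1*(4)*conj(1) + 1*(4)*conj(1) + 2*(1)*conj(-1) + 2*(1)*conj(1) + 2*(4)*conj(-1) + 2*(1)*conj(1) + 2*(1)*conj(-1) + 6*(0)*conj(1) + 6*(0)*conj(-1)]
      = (1/24)[(4) + (4) + (-2) + (2) + (-8) + (2) + (-2) + (0) + (0)] = 0/24 = 0
  <chi_6*chi_6, chi_4> = (1/24)[1*(4)*conj(1) + 1*(4)*conj(1) + 2*(1)*conj(-1) + 2*(1)*conj(1) + 2*(4)*conj(-1) + 2*(1)*conj(1) + 2*(1)*conj(-1) + 6*(0)*conj(-1) + 6*(0)*conj(1)]
      = (1/24)[(4) + (4) + (-2) + (2) + (-8) + (2) + (-2) + (0) + (0)] = 0/24 = 0
  <chi_6*chi_6, chi_5> = (1/24)[1*(4)*conj(2) + 1*(4)*conj(-2) + 2*(1)*conj(sqrt(3)) + 2*(1)*conj(1) + 2*(4)*conj(0) + 2*(1)*conj(-1) + 2*(1)*conj(-sqrt(3)) + 6*(0)*conj(0) + 6*(0)*conj(0)]
      = (1/24)[(8) + (-8) + (2*sqrt(3)) + (2) + (0) + (-2) + (-2*sqrt(3)) + (0) + (0)] = 0/24 = 0
  <chi_6*chi_6, chi_6> = (1/24)[1*(4)*conj(2) + 1*(4)*conj(2) + 2*(1)*conj(1) + 2*(1)*conj(-1) + 2*(4)*conj(-2) + 2*(1)*conj(-1) + 2*(1)*conj(1) + 6*(0)*conj(0) + 6*(0)*conj(0)]
      = (1/24)[(8) + (8) + (2) + (-2) + (-16) + (-2) + (2) + (0) + (0)] = 0/24 = 0
  <chi_6*chi_6, chi_7> = (1/24)[1*(4)*conj(2) + 1*(4)*conj(-2) + 2*(1)*conj(0) + 2*(1)*conj(-2) + 2*(4)*conj(0) + 2*(1)*conj(2) + 2*(1)*conj(0) + 6*(0)*conj(0) + 6*(0)*conj(0)]
      = (1/24)[(8) + (-8) + (0) + (-4) + (0) + (4) + (0) + (0) + (0)] = 0/24 = 0
  <chi_6*chi_6, chi_8> = (1/24)[1*(4)*conj(2) + 1*(4)*conj(2) + 2*(1)*conj(-1) + 2*(1)*conj(-1) + 2*(4)*conj(2) + 2*(1)*conj(-1) + 2*(1)*conj(-1) + 6*(0)*conj(0) + 6*(0)*conj(0)]
      = (1/24)[(8) + (8) + (-2) + (-2) + (16) + (-2) + (-2) + (0) + (0)] = 24/24 = 1
  <chi_6*chi_6, chi_9> = (1/24)[1*(4)*conj(2) + 1*(4)*conj(-2) + 2*(1)*conj(-sqrt(3)) + 2*(1)*conj(1) + 2*(4)*conj(0) + 2*(1)*conj(-1) + 2*(1)*conj(sqrt(3)) + 6*(0)*conj(0) + 6*(0)*conj(0)]
      = (1/24)[(8) + (-8) + (-2*sqrt(3)) + (2) + (0) + (-2) + (2*sqrt(3)) + (0) + (0)] = 0/24 = 0
Hence the multiplicities are chi_1: 1, chi_2: 1, chi_8: 1. Dimension check: dim(chi_6)*dim(chi_6) = 2*2 = 4 and sum (mult * dim) = 1*1 + 1*1 + 1*2 = 4.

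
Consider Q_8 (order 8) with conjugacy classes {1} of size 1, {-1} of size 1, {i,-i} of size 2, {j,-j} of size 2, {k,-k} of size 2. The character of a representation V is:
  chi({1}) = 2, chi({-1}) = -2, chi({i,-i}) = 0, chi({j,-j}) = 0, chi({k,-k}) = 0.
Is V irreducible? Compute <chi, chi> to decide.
Irreducible: <chi, chi> = 1.

Reasoning: <chi, chi> = (1/|G|) sum_C |C| * |chi(C)|^2 = (1/8)[1*|2|^2 + 1*|-2|^2 + 2*|0|^2 + 2*|0|^2 + 2*|0|^2]
  = (1/8)[(4) + (4) + (0) + (0) + (0)] = 8/8 = 1.
A character is irreducible iff <chi, chi> = 1, so this representation is irreducible.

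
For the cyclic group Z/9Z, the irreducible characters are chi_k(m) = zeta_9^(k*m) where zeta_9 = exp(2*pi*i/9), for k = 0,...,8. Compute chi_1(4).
chi_1(4) = zeta_9^4 = exp(8*I*pi/9)

Working: chi_1(4) = zeta_9^(1*4) = zeta_9^4. Since zeta_9^9 = 1, this equals zeta_9^4 = exp(2*pi*i*4/9) = exp(8*I*pi/9).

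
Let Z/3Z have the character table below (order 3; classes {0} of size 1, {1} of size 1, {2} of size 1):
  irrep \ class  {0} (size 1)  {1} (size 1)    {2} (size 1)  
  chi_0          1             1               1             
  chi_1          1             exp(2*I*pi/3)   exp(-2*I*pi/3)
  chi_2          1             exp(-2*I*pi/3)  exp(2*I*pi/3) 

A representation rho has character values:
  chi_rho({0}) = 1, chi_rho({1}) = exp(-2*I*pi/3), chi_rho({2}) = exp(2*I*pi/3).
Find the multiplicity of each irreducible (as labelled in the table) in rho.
Multiplicities: chi_0: 0, chi_1: 0, chi_2: 1.

Justification: Use <chi_rho, chi> = (1/|G|) sum_C |C| * chi_rho(C) * conj(chi(C)) with |G| = 3 for each irreducible chi in the table:
  <chi_rho, chi_0> = (1/3)[1*(1)*conj(1) + 1*(exp(-2*I*pi/3))*conj(1) + 1*(exp(2*I*pi/3))*conj(1)]
      = (1/3)[(1) + (exp(-2*I*pi/3)) + (exp(2*I*pi/3))] = 0/3 = 0
  <chi_rho, chi_1> = (1/3)[1*(1)*conj(1) + 1*(exp(-2*I*pi/3))*conj(exp(2*I*pi/3)) + 1*(exp(2*I*pi/3))*conj(exp(-2*I*pi/3))]
      = (1/3)[(1) + (exp(2*I*pi/3)) + (exp(-2*I*pi/3))] = 0/3 = 0
  <chi_rho, chi_2> = (1/3)[1*(1)*conj(1) + 1*(exp(-2*I*pi/3))*conj(exp(-2*I*pi/3)) + 1*(exp(2*I*pi/3))*conj(exp(2*I*pi/3))]
      = (1/3)[(1) + (1) + (1)] = 3/3 = 1
(Exp terms are combined using exp(i*s)*conj(exp(i*t)) = exp(i*(s-t)), and sums of them are collapsed using the identity that for every m > 1 the m distinct m-th roots of unity sum to 0, e.g. 1 + exp(2*I*pi/3) + exp(-2*I*pi/3) = 0.)
Dimension check: dim(rho) = sum (mult * dim) = 0*1 + 0*1 + 1*1 = 1 = chi_rho(e) = 1.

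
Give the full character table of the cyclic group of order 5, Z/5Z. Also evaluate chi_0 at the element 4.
Character table of Z/5Z (irreps indexed chi_0,...,chi_4 with chi_k(m) = zeta_5^(k*m), zeta_5 = exp(2*pi*i/5)):
  irrep \ class  {0} (size 1)  {1} (size 1)    {2} (size 1)    {3} (size 1)    {4} (size 1)  
  chi_0          1             1               1               1               1             
  chi_1          1             exp(2*I*pi/5)   exp(4*I*pi/5)   exp(-4*I*pi/5)  exp(-2*I*pi/5)
  chi_2          1             exp(4*I*pi/5)   exp(-2*I*pi/5)  exp(2*I*pi/5)   exp(-4*I*pi/5)
  chi_3          1             exp(-4*I*pi/5)  exp(2*I*pi/5)   exp(-2*I*pi/5)  exp(4*I*pi/5) 
  chi_4          1             exp(-2*I*pi/5)  exp(-4*I*pi/5)  exp(4*I*pi/5)   exp(2*I*pi/5) 

Spot check: chi_0(4) = zeta_5^(0*4) = zeta_5^0 = 1.

Working: Z/5Z is abelian, so all 5 irreducible complex representations are 1-dimensional. They are given by chi_k(m) = zeta_5^(k*m) for k = 0,...,4. Row orthogonality: sum_m chi_k(m) conj(chi_l(m)) = 5 * [k = l].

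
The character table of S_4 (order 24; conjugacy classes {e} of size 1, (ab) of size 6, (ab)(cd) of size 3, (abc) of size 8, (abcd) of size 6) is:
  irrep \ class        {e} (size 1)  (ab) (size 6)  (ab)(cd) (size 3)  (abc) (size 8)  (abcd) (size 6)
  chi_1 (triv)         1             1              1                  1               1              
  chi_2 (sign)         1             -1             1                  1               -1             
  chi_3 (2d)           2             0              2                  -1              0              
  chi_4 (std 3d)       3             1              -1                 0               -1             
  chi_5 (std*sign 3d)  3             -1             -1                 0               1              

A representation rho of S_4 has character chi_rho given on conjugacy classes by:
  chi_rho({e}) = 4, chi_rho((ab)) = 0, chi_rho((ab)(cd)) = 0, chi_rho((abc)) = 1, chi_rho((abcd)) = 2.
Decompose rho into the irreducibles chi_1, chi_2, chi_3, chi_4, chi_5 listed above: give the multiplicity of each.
Multiplicities: chi_1: 1, chi_2: 0, chi_3: 0, chi_4: 0, chi_5: 1.

Proof sketch: Use <chi_rho, chi> = (1/|G|) sum_C |C| * chi_rho(C) * conj(chi(C)) with |G| = 24 for each irreducible chi in the table:
  <chi_rho, chi_1> = (1/24)[1*(4)*conj(1) + 6*(0)*conj(1) + 3*(0)*conj(1) + 8*(1)*conj(1) + 6*(2)*conj(1)]
      = (1/24)[(4) + (0) + (0) + (8) + (12)] = 24/24 = 1
  <chi_rho, chi_2> = (1/24)[1*(4)*conj(1) + 6*(0)*conj(-1) + 3*(0)*conj(1) + 8*(1)*conj(1) + 6*(2)*conj(-1)]
      = (1/24)[(4) + (0) + (0) + (8) + (-12)] = 0/24 = 0
  <chi_rho, chi_3> = (1/24)[1*(4)*conj(2) + 6*(0)*conj(0) + 3*(0)*conj(2) + 8*(1)*conj(-1) + 6*(2)*conj(0)]
      = (1/24)[(8) + (0) + (0) + (-8) + (0)] = 0/24 = 0
  <chi_rho, chi_4> = (1/24)[1*(4)*conj(3) + 6*(0)*conj(1) + 3*(0)*conj(-1) + 8*(1)*conj(0) + 6*(2)*conj(-1)]
      = (1/24)[(12) + (0) + (0) + (0) + (-12)] = 0/24 = 0
  <chi_rho, chi_5> = (1/24)[1*(4)*conj(3) + 6*(0)*conj(-1) + 3*(0)*conj(-1) + 8*(1)*conj(0) + 6*(2)*conj(1)]
      = (1/24)[(12) + (0) + (0) + (0) + (12)] = 24/24 = 1
Dimension check: dim(rho) = sum (mult * dim) = 1*1 + 0*1 + 0*2 + 0*3 + 1*3 = 4 = chi_rho(e) = 4.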